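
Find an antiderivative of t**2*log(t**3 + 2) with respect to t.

t**3*log(t**3 + 2)/3 - t**3/3 + 2*log(t**3 + 2)/3 + C

Let u = t**3 + 2, so du = (3*t**2) dt.
The integral becomes (1/3)·∫ log(u) du; integrate by parts with u′=log(u), dv′=du.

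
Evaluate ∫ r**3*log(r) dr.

r**4*log(r)/4 - r**4/16 + C

Use integration by parts with u = log(r), dv = r**3 dr.
Then du = 1/r dr and v = r**4/4.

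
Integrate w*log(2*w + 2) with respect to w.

Use integration by parts with u = log(2*w + 2), dv = w dw.
Then du = 2/(2*w + 2) dw and v = w**2/2.

w**2*log(2*w + 2)/2 - w**2/4 + w/2 - log(w + 1)/2 + C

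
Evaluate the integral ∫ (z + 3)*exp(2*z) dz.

Use integration by parts with u = z + 3, dv = exp(2*z) dz, so v = exp(2*z)/2.
Apply parts 1 times (tabular method): alternate signs, differentiate u down to 0, integrate dv up.

(2*z + 5)*exp(2*z)/4 + C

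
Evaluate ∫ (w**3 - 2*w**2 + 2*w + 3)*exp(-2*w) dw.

(-4*w**3 + 2*w**2 - 6*w - 15)*exp(-2*w)/8 + C

Use integration by parts with u = w**3 - 2*w**2 + 2*w + 3, dv = exp(-2*w) dw, so v = -exp(-2*w)/2.
Apply parts 3 times (tabular method): alternate signs, differentiate u down to 0, integrate dv up.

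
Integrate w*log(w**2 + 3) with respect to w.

w**2*log(w**2 + 3)/2 - w**2/2 + 3*log(w**2 + 3)/2 + C

Let u = w**2 + 3, so du = (2*w) dw.
The integral becomes (1/2)·∫ log(u) du; integrate by parts with u′=log(u), dv′=du.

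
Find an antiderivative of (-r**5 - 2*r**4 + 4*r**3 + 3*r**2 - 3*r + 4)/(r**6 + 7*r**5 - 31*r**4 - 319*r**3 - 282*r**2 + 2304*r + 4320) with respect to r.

-941*log(r - 6)/2970 + 275*log(r - 3)/7056 + 13*log(r + 3)/108 + 3677*log(r + 4)/490 - 1469*log(r + 5)/176 + 32/(7*r + 28) + C

Factor the denominator: (r - 6)*(r - 3)*(r + 3)*(r + 4)**2*(r + 5).
Partial-fraction decomposition: -1469/(176*(r + 5)) + 3677/(490*(r + 4)) - 32/(7*(r + 4)**2) + 13/(108*(r + 3)) + 275/(7056*(r - 3)) - 941/(2970*(r - 6)).
Integrate each term; A/(r−a) gives A·log|r−a|; A/(r−a)² gives −A/(r−a).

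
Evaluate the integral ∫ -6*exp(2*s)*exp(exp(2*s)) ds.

Let u = exp(2*s), so du = (2*exp(2*s)) ds.
Rewriting, the integral becomes -3·∫ e^u du = -3·e^u.
Substituting back, u = exp(2*s).

-3*exp(exp(2*s)) + C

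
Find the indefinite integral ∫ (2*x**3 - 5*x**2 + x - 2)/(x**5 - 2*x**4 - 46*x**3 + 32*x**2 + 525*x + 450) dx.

256*log(x - 6)/693 - 4*log(x - 5)/15 - 5*log(x + 1)/168 + 13*log(x + 3)/36 - 191*log(x + 5)/440 + C

Factor the denominator: (x - 6)*(x - 5)*(x + 1)*(x + 3)*(x + 5).
Partial-fraction decomposition: -191/(440*(x + 5)) + 13/(36*(x + 3)) - 5/(168*(x + 1)) - 4/(15*(x - 5)) + 256/(693*(x - 6)).
Integrate each term: A/(x−a) contributes A·log|x−a|.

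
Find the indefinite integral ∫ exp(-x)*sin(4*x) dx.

Let I denote the integral. Integrate by parts with u = sin(4*x), dv = exp(-x) dx, so v = -exp(-x): I = -exp(-x)*sin(4*x) + 4·∫ exp(-x)*cos(4*x) dx.
Apply parts again with u = cos(4*x), dv = exp(-x) dx: ∫ exp(-x)*cos(4*x) dx = -exp(-x)*cos(4*x) − 4·I. Substituting back brings back I: I = -exp(-x)*sin(4*x) - 4*exp(-x)*cos(4*x) − 16·I.
Solving for I: (1 + 16)·I equals the remaining terms, so I = (1/17)·(-exp(-x)*sin(4*x) - 4*exp(-x)*cos(4*x)).

-exp(-x)*sin(4*x)/17 - 4*exp(-x)*cos(4*x)/17 + C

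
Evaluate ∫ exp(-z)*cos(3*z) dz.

Let I denote the integral. Integrate by parts with u = cos(3*z), dv = exp(-z) dz, so v = -exp(-z): I = -exp(-z)*cos(3*z) − 3·∫ exp(-z)*sin(3*z) dz.
Apply parts again with u = sin(3*z), dv = exp(-z) dz: ∫ exp(-z)*sin(3*z) dz = -exp(-z)*sin(3*z) + 3·I. Substituting back brings back I: I = 3*exp(-z)*sin(3*z) - exp(-z)*cos(3*z) − 9·I.
Solving for I: (1 + 9)·I equals the remaining terms, so I = (1/10)·(3*exp(-z)*sin(3*z) - exp(-z)*cos(3*z)).

3*exp(-z)*sin(3*z)/10 - exp(-z)*cos(3*z)/10 + C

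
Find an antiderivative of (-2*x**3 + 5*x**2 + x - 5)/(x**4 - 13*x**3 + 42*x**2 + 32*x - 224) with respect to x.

Factor the denominator: (x - 7)*(x - 4)**2*(x + 2).
Partial-fraction decomposition: -29/(324*(x + 2)) + 379/(108*(x - 4)) + 49/(18*(x - 4)**2) - 439/(81*(x - 7)).
Integrate each term; A/(x−a) gives A·log|x−a|; A/(x−a)² gives −A/(x−a).

-439*log(x - 7)/81 + 379*log(x - 4)/108 - 29*log(x + 2)/324 - 49/(18*x - 72) + C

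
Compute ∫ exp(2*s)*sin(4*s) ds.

Let I denote the integral. Integrate by parts with u = sin(4*s), dv = exp(2*s) ds, so v = exp(2*s)/2: I = exp(2*s)*sin(4*s)/2 − 2·∫ exp(2*s)*cos(4*s) ds.
Apply parts again with u = cos(4*s), dv = exp(2*s) ds: ∫ exp(2*s)*cos(4*s) ds = exp(2*s)*cos(4*s)/2 + 2·I. Substituting back brings back I: I = exp(2*s)*sin(4*s)/2 - exp(2*s)*cos(4*s) − 4·I.
Solving for I: (1 + 4)·I equals the remaining terms, so I = (1/5)·(exp(2*s)*sin(4*s)/2 - exp(2*s)*cos(4*s)).

exp(2*s)*sin(4*s)/10 - exp(2*s)*cos(4*s)/5 + C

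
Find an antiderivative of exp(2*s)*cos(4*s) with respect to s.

Let I denote the integral. Integrate by parts with u = cos(4*s), dv = exp(2*s) ds, so v = exp(2*s)/2: I = exp(2*s)*cos(4*s)/2 + 2·∫ exp(2*s)*sin(4*s) ds.
Apply parts again with u = sin(4*s), dv = exp(2*s) ds: ∫ exp(2*s)*sin(4*s) ds = exp(2*s)*sin(4*s)/2 − 2·I. Substituting back brings back I: I = exp(2*s)*sin(4*s) + exp(2*s)*cos(4*s)/2 − 4·I.
Solving for I: (1 + 4)·I equals the remaining terms, so I = (1/5)·(exp(2*s)*sin(4*s) + exp(2*s)*cos(4*s)/2).

exp(2*s)*sin(4*s)/5 + exp(2*s)*cos(4*s)/10 + C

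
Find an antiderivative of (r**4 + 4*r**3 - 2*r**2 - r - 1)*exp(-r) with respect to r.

(-r**4 - 8*r**3 - 22*r**2 - 43*r - 42)*exp(-r) + C

Use integration by parts with u = r**4 + 4*r**3 - 2*r**2 - r - 1, dv = exp(-r) dr, so v = -exp(-r).
Apply parts 4 times (tabular method): alternate signs, differentiate u down to 0, integrate dv up.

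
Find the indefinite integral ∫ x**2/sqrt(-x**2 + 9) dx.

Substitute x = 3·sin(θ), so dx = 3·cos(θ) dθ and the radical becomes sqrt(-x**2 + 9) = 3·cos(θ) by the Pythagorean identity.
Integrate the resulting trig expression in θ, then back-substitute θ = asin(x/3), sin(θ) = x/3, cos(θ) = sqrt(-x**2 + 9)/3 (absorbing any constant into C).

-x*sqrt(-x**2 + 9)/2 + 9*asin(x/3)/2 + C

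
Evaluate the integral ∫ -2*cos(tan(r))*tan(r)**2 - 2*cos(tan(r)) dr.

-2*sin(tan(r)) + C

Let u = tan(r), so du = (tan(r)**2 + 1) dr.
Rewriting, the integral becomes -2·∫ cos(u) du = -2·sin(u).
Substituting back, u = tan(r).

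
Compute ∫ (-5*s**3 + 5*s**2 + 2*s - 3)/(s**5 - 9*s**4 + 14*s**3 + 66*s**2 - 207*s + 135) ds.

Factor the denominator: (s - 5)*(s - 3)**2*(s - 1)*(s + 3).
Partial-fraction decomposition: 19/(128*(s + 3)) + 1/(64*(s - 1)) + 59/(16*(s - 3)) + 29/(8*(s - 3)**2) - 493/(128*(s - 5)).
Integrate each term; A/(s−a) gives A·log|s−a|; A/(s−a)² gives −A/(s−a).

-493*log(s - 5)/128 + 59*log(s - 3)/16 + log(s - 1)/64 + 19*log(s + 3)/128 - 29/(8*s - 24) + C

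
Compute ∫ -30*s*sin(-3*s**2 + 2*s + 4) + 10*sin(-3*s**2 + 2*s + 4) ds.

Let u = 3*s**2 - 2*s - 4, so du = (6*s - 2) ds.
Rewriting, the integral becomes 5·∫ sin(u) du = 5·-cos(u).
Substituting back, u = 3*s**2 - 2*s - 4.

-5*cos(-3*s**2 + 2*s + 4) + C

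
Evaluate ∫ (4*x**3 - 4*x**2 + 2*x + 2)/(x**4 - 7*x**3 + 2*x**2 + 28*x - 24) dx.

Factor the denominator: (x - 6)*(x - 2)*(x - 1)*(x + 2).
Partial-fraction decomposition: 25/(48*(x + 2)) + 4/(15*(x - 1)) - 11/(8*(x - 2)) + 367/(80*(x - 6)).
Integrate each term: A/(x−a) contributes A·log|x−a|.

367*log(x - 6)/80 - 11*log(x - 2)/8 + 4*log(x - 1)/15 + 25*log(x + 2)/48 + C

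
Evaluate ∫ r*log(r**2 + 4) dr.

r**2*log(r**2 + 4)/2 - r**2/2 + 2*log(r**2 + 4) + C

Let u = r**2 + 4, so du = (2*r) dr.
The integral becomes (1/2)·∫ log(u) du; integrate by parts with u′=log(u), dv′=du.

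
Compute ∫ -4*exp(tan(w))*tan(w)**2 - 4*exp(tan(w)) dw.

Let u = tan(w), so du = (tan(w)**2 + 1) dw.
Rewriting, the integral becomes -4·∫ e^u du = -4·e^u.
Substituting back, u = tan(w).

-4*exp(tan(w)) + C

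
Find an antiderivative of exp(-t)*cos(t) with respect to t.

Let I denote the integral. Integrate by parts with u = cos(t), dv = exp(-t) dt, so v = -exp(-t): I = -exp(-t)*cos(t) − ∫ exp(-t)*sin(t) dt.
Apply parts again with u = sin(t), dv = exp(-t) dt: ∫ exp(-t)*sin(t) dt = -exp(-t)*sin(t) + I. Substituting back brings back I: I = exp(-t)*sin(t) - exp(-t)*cos(t) − I.
Solving for I: (1 + 1)·I equals the remaining terms, so I = (1/2)·(exp(-t)*sin(t) - exp(-t)*cos(t)).

exp(-t)*sin(t)/2 - exp(-t)*cos(t)/2 + C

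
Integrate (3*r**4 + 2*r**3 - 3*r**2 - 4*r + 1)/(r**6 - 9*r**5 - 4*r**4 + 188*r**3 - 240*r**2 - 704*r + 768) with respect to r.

4189*log(r - 6)/1600 - 5855*log(r - 4)/2304 + log(r - 1)/675 + 29*log(r + 2)/1728 - 609*log(r + 4)/6400 + 833/(288*r - 1152) + C

Factor the denominator: (r - 6)*(r - 4)**2*(r - 1)*(r + 2)*(r + 4).
Partial-fraction decomposition: -609/(6400*(r + 4)) + 29/(1728*(r + 2)) + 1/(675*(r - 1)) - 5855/(2304*(r - 4)) - 833/(288*(r - 4)**2) + 4189/(1600*(r - 6)).
Integrate each term; A/(r−a) gives A·log|r−a|; A/(r−a)² gives −A/(r−a).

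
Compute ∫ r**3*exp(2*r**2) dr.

Let u = r², du = 2r dr; rewrite as (1/2)∫ u^1·exp(2u) du.
Now integrate by parts 1 time.

(2*r**2 - 1)*exp(2*r**2)/8 + C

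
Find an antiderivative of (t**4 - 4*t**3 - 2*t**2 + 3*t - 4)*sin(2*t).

-t**4*cos(2*t)/2 + t**3*sin(2*t) + 2*t**3*cos(2*t) - 3*t**2*sin(2*t) + 5*t**2*cos(2*t)/2 - 5*t*sin(2*t)/2 - 9*t*cos(2*t)/2 + 9*sin(2*t)/4 + 3*cos(2*t)/4 + C

Use integration by parts with u = t**4 - 4*t**3 - 2*t**2 + 3*t - 4, dv = sin(2*t) dt, so v = -cos(2*t)/2.
Apply parts 4 times (tabular method): alternate signs, differentiate u down to 0, integrate dv up.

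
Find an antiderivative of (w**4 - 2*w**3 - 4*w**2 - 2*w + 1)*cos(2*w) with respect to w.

Use integration by parts with u = w**4 - 2*w**3 - 4*w**2 - 2*w + 1, dv = cos(2*w) dw, so v = sin(2*w)/2.
Apply parts 4 times (tabular method): alternate signs, differentiate u down to 0, integrate dv up.

w**4*sin(2*w)/2 - w**3*sin(2*w) + w**3*cos(2*w) - 7*w**2*sin(2*w)/2 - 3*w**2*cos(2*w)/2 + w*sin(2*w)/2 - 7*w*cos(2*w)/2 + 9*sin(2*w)/4 + cos(2*w)/4 + C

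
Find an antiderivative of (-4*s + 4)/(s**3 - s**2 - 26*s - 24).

-2*log(s - 6)/7 - 8*log(s + 1)/21 + 2*log(s + 4)/3 + C

Factor the denominator: (s - 6)*(s + 1)*(s + 4).
Partial-fraction decomposition: 2/(3*(s + 4)) - 8/(21*(s + 1)) - 2/(7*(s - 6)).
Integrate each term: A/(s−a) contributes A·log|s−a|.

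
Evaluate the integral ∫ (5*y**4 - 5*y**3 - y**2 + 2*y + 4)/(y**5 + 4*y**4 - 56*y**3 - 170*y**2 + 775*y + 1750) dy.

548147*log(y - 5)/352800 + 116*log(y + 2)/735 - 3719*log(y + 5)/600 + 13661*log(y + 7)/1440 - 2489/(840*y - 4200) + C

Factor the denominator: (y - 5)**2*(y + 2)*(y + 5)*(y + 7).
Partial-fraction decomposition: 13661/(1440*(y + 7)) - 3719/(600*(y + 5)) + 116/(735*(y + 2)) + 548147/(352800*(y - 5)) + 2489/(840*(y - 5)**2).
Integrate each term; A/(y−a) gives A·log|y−a|; A/(y−a)² gives −A/(y−a).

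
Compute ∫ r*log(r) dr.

r**2*log(r)/2 - r**2/4 + C

Use integration by parts with u = log(r), dv = r dr.
Then du = 1/r dr and v = r**2/2.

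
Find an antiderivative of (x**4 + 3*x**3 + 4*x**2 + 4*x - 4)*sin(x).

-x**4*cos(x) + 4*x**3*sin(x) - 3*x**3*cos(x) + 9*x**2*sin(x) + 8*x**2*cos(x) - 16*x*sin(x) + 14*x*cos(x) - 14*sin(x) - 12*cos(x) + C

Use integration by parts with u = x**4 + 3*x**3 + 4*x**2 + 4*x - 4, dv = sin(x) dx, so v = -cos(x).
Apply parts 4 times (tabular method): alternate signs, differentiate u down to 0, integrate dv up.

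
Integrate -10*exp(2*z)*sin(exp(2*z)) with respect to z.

Let u = exp(2*z), so du = (2*exp(2*z)) dz.
Rewriting, the integral becomes -5·∫ sin(u) du = -5·-cos(u).
Substituting back, u = exp(2*z).

5*cos(exp(2*z)) + C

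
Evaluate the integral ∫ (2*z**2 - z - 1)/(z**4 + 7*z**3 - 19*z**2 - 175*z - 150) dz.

log(z - 5)/15 - log(z + 1)/60 + 27*log(z + 5)/20 - 7*log(z + 6)/5 + C

Factor the denominator: (z - 5)*(z + 1)*(z + 5)*(z + 6).
Partial-fraction decomposition: -7/(5*(z + 6)) + 27/(20*(z + 5)) - 1/(60*(z + 1)) + 1/(15*(z - 5)).
Integrate each term: A/(z−a) contributes A·log|z−a|.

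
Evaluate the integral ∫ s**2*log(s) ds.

s**3*log(s)/3 - s**3/9 + C

Use integration by parts with u = log(s), dv = s**2 ds.
Then du = 1/s ds and v = s**3/3.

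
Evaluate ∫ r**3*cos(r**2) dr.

r**2*sin(r**2)/2 + cos(r**2)/2 + C

Let u = r², du = 2r dr; rewrite as (1/2)∫ u^1·cos(1u) du.
Now integrate by parts 1 time.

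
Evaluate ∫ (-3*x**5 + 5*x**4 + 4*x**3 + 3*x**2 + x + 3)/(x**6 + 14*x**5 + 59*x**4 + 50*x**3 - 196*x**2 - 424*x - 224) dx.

Factor the denominator: (x - 2)*(x + 1)*(x + 2)**2*(x + 4)*(x + 7).
Partial-fraction decomposition: -20399/(1350*(x + 7)) + 1381/(72*(x + 4)) - 5533/(800*(x + 2)) + 157/(40*(x + 2)**2) - 1/(6*(x + 1)) + 11/(864*(x - 2)).
Integrate each term; A/(x−a) gives A·log|x−a|; A/(x−a)² gives −A/(x−a).

11*log(x - 2)/864 - log(x + 1)/6 - 5533*log(x + 2)/800 + 1381*log(x + 4)/72 - 20399*log(x + 7)/1350 - 157/(40*x + 80) + C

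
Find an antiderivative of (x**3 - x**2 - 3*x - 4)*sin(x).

-x**3*cos(x) + 3*x**2*sin(x) + x**2*cos(x) - 2*x*sin(x) + 9*x*cos(x) - 9*sin(x) + 2*cos(x) + C

Use integration by parts with u = x**3 - x**2 - 3*x - 4, dv = sin(x) dx, so v = -cos(x).
Apply parts 3 times (tabular method): alternate signs, differentiate u down to 0, integrate dv up.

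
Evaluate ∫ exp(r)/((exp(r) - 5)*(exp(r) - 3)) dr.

Let u = e^r, du = e^r dr.
The integral becomes ∫ du/((u-3)(u-5)); decompose into partial fractions.

log(exp(r) - 5)/2 - log(exp(r) - 3)/2 + C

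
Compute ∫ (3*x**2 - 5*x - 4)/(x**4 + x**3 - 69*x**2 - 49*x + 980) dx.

Factor the denominator: (x - 7)*(x - 4)*(x + 5)*(x + 7).
Partial-fraction decomposition: -89/(154*(x + 7)) + 4/(9*(x + 5)) - 8/(99*(x - 4)) + 3/(14*(x - 7)).
Integrate each term: A/(x−a) contributes A·log|x−a|.

3*log(x - 7)/14 - 8*log(x - 4)/99 + 4*log(x + 5)/9 - 89*log(x + 7)/154 + C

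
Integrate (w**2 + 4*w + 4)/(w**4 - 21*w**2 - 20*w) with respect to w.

Factor the denominator: w*(w - 5)*(w + 1)*(w + 4).
Partial-fraction decomposition: -1/(27*(w + 4)) + 1/(18*(w + 1)) + 49/(270*(w - 5)) - 1/(5*w).
Integrate each term: A/(w−a) contributes A·log|w−a|.

-log(w)/5 + 49*log(w - 5)/270 + log(w + 1)/18 - log(w + 4)/27 + C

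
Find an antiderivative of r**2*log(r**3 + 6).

r**3*log(r**3 + 6)/3 - r**3/3 + 2*log(r**3 + 6) + C

Let u = r**3 + 6, so du = (3*r**2) dr.
The integral becomes (1/3)·∫ log(u) du; integrate by parts with u′=log(u), dv′=du.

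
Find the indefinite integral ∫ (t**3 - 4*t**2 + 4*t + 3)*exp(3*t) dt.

(9*t**3 - 45*t**2 + 66*t + 5)*exp(3*t)/27 + C

Use integration by parts with u = t**3 - 4*t**2 + 4*t + 3, dv = exp(3*t) dt, so v = exp(3*t)/3.
Apply parts 3 times (tabular method): alternate signs, differentiate u down to 0, integrate dv up.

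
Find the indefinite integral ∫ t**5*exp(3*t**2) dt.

Let u = t², du = 2t dt; rewrite as (1/2)∫ u^2·exp(3u) du.
Now integrate by parts 2 times.

(9*t**4 - 6*t**2 + 2)*exp(3*t**2)/54 + C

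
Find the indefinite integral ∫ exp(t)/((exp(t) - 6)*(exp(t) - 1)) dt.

log(exp(t) - 6)/5 - log(exp(t) - 1)/5 + C

Let u = e^t, du = e^t dt.
The integral becomes ∫ du/((u-6)(u-1)); decompose into partial fractions.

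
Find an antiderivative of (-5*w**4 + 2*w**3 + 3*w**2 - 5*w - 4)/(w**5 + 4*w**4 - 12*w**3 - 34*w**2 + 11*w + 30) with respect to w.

Factor the denominator: (w - 3)*(w - 1)*(w + 1)*(w + 2)*(w + 5).
Partial-fraction decomposition: -1093/(192*(w + 5)) + 26/(15*(w + 2)) - 3/(32*(w + 1)) + 1/(8*(w - 1)) - 343/(320*(w - 3)).
Integrate each term: A/(w−a) contributes A·log|w−a|.

-343*log(w - 3)/320 + log(w - 1)/8 - 3*log(w + 1)/32 + 26*log(w + 2)/15 - 1093*log(w + 5)/192 + C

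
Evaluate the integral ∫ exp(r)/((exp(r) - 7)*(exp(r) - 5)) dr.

log(exp(r) - 7)/2 - log(exp(r) - 5)/2 + C

Let u = e^r, du = e^r dr.
The integral becomes ∫ du/((u-5)(u-7)); decompose into partial fractions.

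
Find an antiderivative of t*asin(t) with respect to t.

t**2*asin(t)/2 + t*sqrt(-t**2 + 1)/4 - asin(t)/4 + C

Use integration by parts with u = arcsin(t), dv = t dt.
Then du = 1/sqrt(-t**2 + 1) dt.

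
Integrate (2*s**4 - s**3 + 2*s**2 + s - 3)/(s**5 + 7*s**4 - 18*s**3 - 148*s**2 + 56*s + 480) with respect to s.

Factor the denominator: (s - 4)*(s - 2)*(s + 2)*(s + 5)*(s + 6).
Partial-fraction decomposition: 2871/(320*(s + 6)) - 1417/(189*(s + 5)) + 43/(288*(s + 2)) - 31/(448*(s - 2)) + 481/(1080*(s - 4)).
Integrate each term: A/(s−a) contributes A·log|s−a|.

481*log(s - 4)/1080 - 31*log(s - 2)/448 + 43*log(s + 2)/288 - 1417*log(s + 5)/189 + 2871*log(s + 6)/320 + C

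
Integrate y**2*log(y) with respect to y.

y**3*log(y)/3 - y**3/9 + C

Use integration by parts with u = log(y), dv = y**2 dy.
Then du = 1/y dy and v = y**3/3.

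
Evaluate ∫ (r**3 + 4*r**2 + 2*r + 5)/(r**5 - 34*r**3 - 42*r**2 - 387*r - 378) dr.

Factor the denominator: (r - 7)*(r + 1)*(r + 6)*(r**2 + 9).
Partial-fraction decomposition: -(659*r - 2289)/(13050*(r**2 + 9)) - 79/(2925*(r + 6)) - 3/(200*(r + 1)) + 279/(3016*(r - 7)).
Integrate each term; A/(r−a) gives A·log|r−a|; the (Br+D)/(r²+p²) term gives a log and an atan.

279*log(r - 7)/3016 - 3*log(r + 1)/200 - 79*log(r + 6)/2925 - 659*log(r**2 + 9)/26100 + 763*atan(r/3)/13050 + C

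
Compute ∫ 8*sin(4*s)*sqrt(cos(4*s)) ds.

-4*cos(4*s)**(3/2)/3 + C

Let u = cos(4*s), so du = (-4*sin(4*s)) ds.
Rewriting, the integral becomes -2·∫ √u du = -2·(2/3)u^(3/2).
Substituting back, u = cos(4*s).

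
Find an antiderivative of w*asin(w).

Use integration by parts with u = arcsin(w), dv = w dw.
Then du = 1/sqrt(-w**2 + 1) dw.

w**2*asin(w)/2 + w*sqrt(-w**2 + 1)/4 - asin(w)/4 + C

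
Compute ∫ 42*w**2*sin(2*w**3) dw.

-7*cos(2*w**3) + C

Let u = 2*w**3, so du = (6*w**2) dw.
Rewriting, the integral becomes 7·∫ sin(u) du = 7·-cos(u).
Substituting back, u = 2*w**3.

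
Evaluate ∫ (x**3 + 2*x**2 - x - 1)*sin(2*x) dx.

-x**3*cos(2*x)/2 + 3*x**2*sin(2*x)/4 - x**2*cos(2*x) + x*sin(2*x) + 5*x*cos(2*x)/4 - 5*sin(2*x)/8 + cos(2*x) + C

Use integration by parts with u = x**3 + 2*x**2 - x - 1, dv = sin(2*x) dx, so v = -cos(2*x)/2.
Apply parts 3 times (tabular method): alternate signs, differentiate u down to 0, integrate dv up.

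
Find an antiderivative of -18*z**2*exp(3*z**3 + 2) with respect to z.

-2*exp(3*z**3 + 2) + C

Let u = 3*z**3 + 2, so du = (9*z**2) dz.
Rewriting, the integral becomes -2·∫ e^u du = -2·e^u.
Substituting back, u = 3*z**3 + 2.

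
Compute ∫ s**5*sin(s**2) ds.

-s**4*cos(s**2)/2 + s**2*sin(s**2) + cos(s**2) + C

Let u = s², du = 2s ds; rewrite as (1/2)∫ u^2·sin(1u) du.
Now integrate by parts 2 times.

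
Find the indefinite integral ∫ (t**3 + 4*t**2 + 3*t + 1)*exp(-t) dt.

Use integration by parts with u = t**3 + 4*t**2 + 3*t + 1, dv = exp(-t) dt, so v = -exp(-t).
Apply parts 3 times (tabular method): alternate signs, differentiate u down to 0, integrate dv up.

(-t**3 - 7*t**2 - 17*t - 18)*exp(-t) + C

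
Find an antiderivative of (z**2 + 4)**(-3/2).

z/(4*sqrt(z**2 + 4)) + C

Substitute z = 2·tan(θ), so dz = 2·sec(θ)^2 dθ and the radical becomes sqrt(z**2 + 4) = 2·sec(θ) by the Pythagorean identity.
Integrate the resulting trig expression in θ, then back-substitute tan(θ) = z/2, sec(θ) = sqrt(z**2 + 4)/2 (absorbing any constant into C).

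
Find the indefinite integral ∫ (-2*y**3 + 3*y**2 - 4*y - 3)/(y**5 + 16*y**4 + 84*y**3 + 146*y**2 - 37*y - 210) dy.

-log(y - 1)/96 - 11*log(y + 2)/15 + 45*log(y + 3)/16 - 19*log(y + 5)/4 + 429*log(y + 7)/160 + C

Factor the denominator: (y - 1)*(y + 2)*(y + 3)*(y + 5)*(y + 7).
Partial-fraction decomposition: 429/(160*(y + 7)) - 19/(4*(y + 5)) + 45/(16*(y + 3)) - 11/(15*(y + 2)) - 1/(96*(y - 1)).
Integrate each term: A/(y−a) contributes A·log|y−a|.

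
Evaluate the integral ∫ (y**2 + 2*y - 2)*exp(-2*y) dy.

(-2*y**2 - 6*y + 1)*exp(-2*y)/4 + C

Use integration by parts with u = y**2 + 2*y - 2, dv = exp(-2*y) dy, so v = -exp(-2*y)/2.
Apply parts 2 times (tabular method): alternate signs, differentiate u down to 0, integrate dv up.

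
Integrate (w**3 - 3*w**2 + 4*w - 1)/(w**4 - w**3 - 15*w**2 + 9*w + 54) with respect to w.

269*log(w - 3)/900 - 29*log(w + 2)/25 + 67*log(w + 3)/36 - 11/(30*w - 90) + C

Factor the denominator: (w - 3)**2*(w + 2)*(w + 3).
Partial-fraction decomposition: 67/(36*(w + 3)) - 29/(25*(w + 2)) + 269/(900*(w - 3)) + 11/(30*(w - 3)**2).
Integrate each term; A/(w−a) gives A·log|w−a|; A/(w−a)² gives −A/(w−a).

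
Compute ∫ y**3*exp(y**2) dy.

Let u = y², du = 2y dy; rewrite as (1/2)∫ u^1·exp(1u) du.
Now integrate by parts 1 time.

(y**2 - 1)*exp(y**2)/2 + C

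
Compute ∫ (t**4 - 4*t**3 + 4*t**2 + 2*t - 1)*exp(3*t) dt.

(27*t**4 - 144*t**3 + 252*t**2 - 114*t + 11)*exp(3*t)/81 + C

Use integration by parts with u = t**4 - 4*t**3 + 4*t**2 + 2*t - 1, dv = exp(3*t) dt, so v = exp(3*t)/3.
Apply parts 4 times (tabular method): alternate signs, differentiate u down to 0, integrate dv up.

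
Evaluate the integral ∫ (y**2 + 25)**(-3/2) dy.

y/(25*sqrt(y**2 + 25)) + C

Substitute y = 5·tan(θ), so dy = 5·sec(θ)^2 dθ and the radical becomes sqrt(y**2 + 25) = 5·sec(θ) by the Pythagorean identity.
Integrate the resulting trig expression in θ, then back-substitute tan(θ) = y/5, sec(θ) = sqrt(y**2 + 25)/5 (absorbing any constant into C).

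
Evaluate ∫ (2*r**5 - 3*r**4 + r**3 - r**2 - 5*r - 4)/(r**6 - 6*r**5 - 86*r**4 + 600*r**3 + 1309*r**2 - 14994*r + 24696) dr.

13333*log(r - 7)/1176 - 5905*log(r - 6)/507 + 652*log(r - 4)/363 - 121*log(r - 3)/600 + 35815583*log(r + 7)/50100050 + 20589/(10010*r + 70070) + C

Factor the denominator: (r - 7)*(r - 6)*(r - 4)*(r - 3)*(r + 7)**2.
Partial-fraction decomposition: 35815583/(50100050*(r + 7)) - 20589/(10010*(r + 7)**2) - 121/(600*(r - 3)) + 652/(363*(r - 4)) - 5905/(507*(r - 6)) + 13333/(1176*(r - 7)).
Integrate each term; A/(r−a) gives A·log|r−a|; A/(r−a)² gives −A/(r−a).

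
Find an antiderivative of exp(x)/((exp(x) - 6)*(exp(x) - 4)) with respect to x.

Let u = e^x, du = e^x dx.
The integral becomes ∫ du/((u-6)(u-4)); decompose into partial fractions.

log(exp(x) - 6)/2 - log(exp(x) - 4)/2 + C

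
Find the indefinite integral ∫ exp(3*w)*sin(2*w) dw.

3*exp(3*w)*sin(2*w)/13 - 2*exp(3*w)*cos(2*w)/13 + C

Let I denote the integral. Integrate by parts with u = sin(2*w), dv = exp(3*w) dw, so v = exp(3*w)/3: I = exp(3*w)*sin(2*w)/3 − (2/3)·∫ exp(3*w)*cos(2*w) dw.
Apply parts again with u = cos(2*w), dv = exp(3*w) dw: ∫ exp(3*w)*cos(2*w) dw = exp(3*w)*cos(2*w)/3 + (2/3)·I. Substituting back brings back I: I = exp(3*w)*sin(2*w)/3 - 2*exp(3*w)*cos(2*w)/9 − (4/9)·I.
Solving for I: (1 + 4/9)·I equals the remaining terms, so I = (9/13)·(exp(3*w)*sin(2*w)/3 - 2*exp(3*w)*cos(2*w)/9).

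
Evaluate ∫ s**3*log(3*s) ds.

s**4*(log(s) + log(3))/4 - s**4/16 + C

Use integration by parts with u = log(3*s), dv = s**3 ds.
Then du = 1/s ds and v = s**4/4.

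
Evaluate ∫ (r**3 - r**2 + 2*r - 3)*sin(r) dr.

Use integration by parts with u = r**3 - r**2 + 2*r - 3, dv = sin(r) dr, so v = -cos(r).
Apply parts 3 times (tabular method): alternate signs, differentiate u down to 0, integrate dv up.

-r**3*cos(r) + 3*r**2*sin(r) + r**2*cos(r) - 2*r*sin(r) + 4*r*cos(r) - 4*sin(r) + cos(r) + C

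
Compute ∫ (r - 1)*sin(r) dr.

Use integration by parts with u = r - 1, dv = sin(r) dr, so v = -cos(r).
Apply parts 1 times (tabular method): alternate signs, differentiate u down to 0, integrate dv up.

-r*cos(r) + sin(r) + cos(r) + C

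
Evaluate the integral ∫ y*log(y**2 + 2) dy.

Let u = y**2 + 2, so du = (2*y) dy.
The integral becomes (1/2)·∫ log(u) du; integrate by parts with u′=log(u), dv′=du.

y**2*log(y**2 + 2)/2 - y**2/2 + log(y**2 + 2) + C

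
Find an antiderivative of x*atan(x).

Use integration by parts with u = arctan(x), dv = x dx.
Then du = 1/(x**2 + 1) dx.

x**2*atan(x)/2 - x/2 + atan(x)/2 + C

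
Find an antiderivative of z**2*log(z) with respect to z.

Use integration by parts with u = log(z), dv = z**2 dz.
Then du = 1/z dz and v = z**3/3.

z**3*log(z)/3 - z**3/9 + C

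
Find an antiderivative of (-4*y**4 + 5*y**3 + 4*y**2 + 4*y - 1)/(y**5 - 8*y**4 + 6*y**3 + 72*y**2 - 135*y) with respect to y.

Factor the denominator: y*(y - 5)*(y - 3)**2*(y + 3).
Partial-fraction decomposition: -109/(216*(y + 3)) + 269/(36*(y - 3)) + 71/(18*(y - 3)**2) - 439/(40*(y - 5)) + 1/(135*y).
Integrate each term; A/(y−a) gives A·log|y−a|; A/(y−a)² gives −A/(y−a).

log(y)/135 - 439*log(y - 5)/40 + 269*log(y - 3)/36 - 109*log(y + 3)/216 - 71/(18*y - 54) + C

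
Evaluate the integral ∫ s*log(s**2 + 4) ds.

Let u = s**2 + 4, so du = (2*s) ds.
The integral becomes (1/2)·∫ log(u) du; integrate by parts with u′=log(u), dv′=du.

s**2*log(s**2 + 4)/2 - s**2/2 + 2*log(s**2 + 4) + C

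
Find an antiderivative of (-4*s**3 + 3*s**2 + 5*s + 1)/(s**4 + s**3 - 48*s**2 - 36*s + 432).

-145*log(s - 6)/72 + 65*log(s - 3)/189 + 57*log(s + 4)/28 - 943*log(s + 6)/216 + C

Factor the denominator: (s - 6)*(s - 3)*(s + 4)*(s + 6).
Partial-fraction decomposition: -943/(216*(s + 6)) + 57/(28*(s + 4)) + 65/(189*(s - 3)) - 145/(72*(s - 6)).
Integrate each term: A/(s−a) contributes A·log|s−a|.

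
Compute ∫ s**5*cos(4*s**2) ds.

Let u = s², du = 2s ds; rewrite as (1/2)∫ u^2·cos(4u) du.
Now integrate by parts 2 times.

s**4*sin(4*s**2)/8 + s**2*cos(4*s**2)/16 - sin(4*s**2)/64 + C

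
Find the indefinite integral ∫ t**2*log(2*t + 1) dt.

Use integration by parts with u = log(2*t + 1), dv = t**2 dt.
Then du = 2/(2*t + 1) dt and v = t**3/3.

t**3*log(2*t + 1)/3 - t**3/9 + t**2/12 - t/12 + log(2*t + 1)/24 + C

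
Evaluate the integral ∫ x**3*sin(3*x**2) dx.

-x**2*cos(3*x**2)/6 + sin(3*x**2)/18 + C

Let u = x², du = 2x dx; rewrite as (1/2)∫ u^1·sin(3u) du.
Now integrate by parts 1 time.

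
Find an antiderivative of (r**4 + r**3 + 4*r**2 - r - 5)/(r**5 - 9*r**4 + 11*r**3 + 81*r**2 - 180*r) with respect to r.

log(r)/36 + 21*log(r - 5)/2 - 375*log(r - 4)/28 + 34*log(r - 3)/9 + 11*log(r + 3)/126 + C

Factor the denominator: r*(r - 5)*(r - 4)*(r - 3)*(r + 3).
Partial-fraction decomposition: 11/(126*(r + 3)) + 34/(9*(r - 3)) - 375/(28*(r - 4)) + 21/(2*(r - 5)) + 1/(36*r).
Integrate each term: A/(r−a) contributes A·log|r−a|.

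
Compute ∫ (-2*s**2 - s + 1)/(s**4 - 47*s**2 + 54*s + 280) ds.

Factor the denominator: (s - 5)*(s - 4)*(s + 2)*(s + 7).
Partial-fraction decomposition: 3/(22*(s + 7)) - 1/(42*(s + 2)) + 35/(66*(s - 4)) - 9/(14*(s - 5)).
Integrate each term: A/(s−a) contributes A·log|s−a|.

-9*log(s - 5)/14 + 35*log(s - 4)/66 - log(s + 2)/42 + 3*log(s + 7)/22 + C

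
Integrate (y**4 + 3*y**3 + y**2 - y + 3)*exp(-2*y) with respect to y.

(-4*y**4 - 20*y**3 - 34*y**2 - 30*y - 27)*exp(-2*y)/8 + C

Use integration by parts with u = y**4 + 3*y**3 + y**2 - y + 3, dv = exp(-2*y) dy, so v = -exp(-2*y)/2.
Apply parts 4 times (tabular method): alternate signs, differentiate u down to 0, integrate dv up.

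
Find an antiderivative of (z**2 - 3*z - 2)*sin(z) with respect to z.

Use integration by parts with u = z**2 - 3*z - 2, dv = sin(z) dz, so v = -cos(z).
Apply parts 2 times (tabular method): alternate signs, differentiate u down to 0, integrate dv up.

-z**2*cos(z) + 2*z*sin(z) + 3*z*cos(z) - 3*sin(z) + 4*cos(z) + C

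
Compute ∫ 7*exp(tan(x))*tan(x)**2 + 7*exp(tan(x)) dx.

Let u = tan(x), so du = (tan(x)**2 + 1) dx.
Rewriting, the integral becomes 7·∫ e^u du = 7·e^u.
Substituting back, u = tan(x).

7*exp(tan(x)) + C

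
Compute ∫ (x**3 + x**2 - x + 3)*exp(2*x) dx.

(4*x**3 - 2*x**2 - 2*x + 13)*exp(2*x)/8 + C

Use integration by parts with u = x**3 + x**2 - x + 3, dv = exp(2*x) dx, so v = exp(2*x)/2.
Apply parts 3 times (tabular method): alternate signs, differentiate u down to 0, integrate dv up.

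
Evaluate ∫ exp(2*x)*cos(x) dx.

exp(2*x)*sin(x)/5 + 2*exp(2*x)*cos(x)/5 + C

Let I denote the integral. Integrate by parts with u = cos(x), dv = exp(2*x) dx, so v = exp(2*x)/2: I = exp(2*x)*cos(x)/2 + (1/2)·∫ exp(2*x)*sin(x) dx.
Apply parts again with u = sin(x), dv = exp(2*x) dx: ∫ exp(2*x)*sin(x) dx = exp(2*x)*sin(x)/2 − (1/2)·I. Substituting back brings back I: I = exp(2*x)*sin(x)/4 + exp(2*x)*cos(x)/2 − (1/4)·I.
Solving for I: (1 + 1/4)·I equals the remaining terms, so I = (4/5)·(exp(2*x)*sin(x)/4 + exp(2*x)*cos(x)/2).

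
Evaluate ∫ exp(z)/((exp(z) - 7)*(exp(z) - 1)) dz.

log(exp(z) - 7)/6 - log(exp(z) - 1)/6 + C

Let u = e^z, du = e^z dz.
The integral becomes ∫ du/((u-1)(u-7)); decompose into partial fractions.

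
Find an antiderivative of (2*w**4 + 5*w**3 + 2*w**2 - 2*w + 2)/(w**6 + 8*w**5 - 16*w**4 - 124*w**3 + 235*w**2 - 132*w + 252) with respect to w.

311*log(w - 3)/900 - 13*log(w - 2)/60 + 799*log(w + 6)/1332 - 1067*log(w + 7)/1500 - 161*log(w**2 + 1)/18500 + 76*atan(w)/4625 + C

Factor the denominator: (w - 3)*(w - 2)*(w + 6)*(w + 7)*(w**2 + 1).
Partial-fraction decomposition: -(161*w - 152)/(9250*(w**2 + 1)) - 1067/(1500*(w + 7)) + 799/(1332*(w + 6)) - 13/(60*(w - 2)) + 311/(900*(w - 3)).
Integrate each term; A/(w−a) gives A·log|w−a|; the (Bw+D)/(w²+p²) term gives a log and an atan.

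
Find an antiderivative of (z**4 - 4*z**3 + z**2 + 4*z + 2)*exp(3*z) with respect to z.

Use integration by parts with u = z**4 - 4*z**3 + z**2 + 4*z + 2, dv = exp(3*z) dz, so v = exp(3*z)/3.
Apply parts 4 times (tabular method): alternate signs, differentiate u down to 0, integrate dv up.

(27*z**4 - 144*z**3 + 171*z**2 - 6*z + 56)*exp(3*z)/81 + C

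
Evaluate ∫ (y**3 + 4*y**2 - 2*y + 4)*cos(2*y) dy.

y**3*sin(2*y)/2 + 2*y**2*sin(2*y) + 3*y**2*cos(2*y)/4 - 7*y*sin(2*y)/4 + 2*y*cos(2*y) + sin(2*y) - 7*cos(2*y)/8 + C

Use integration by parts with u = y**3 + 4*y**2 - 2*y + 4, dv = cos(2*y) dy, so v = sin(2*y)/2.
Apply parts 3 times (tabular method): alternate signs, differentiate u down to 0, integrate dv up.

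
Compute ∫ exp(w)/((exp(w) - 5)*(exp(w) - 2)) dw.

log(exp(w) - 5)/3 - log(exp(w) - 2)/3 + C

Let u = e^w, du = e^w dw.
The integral becomes ∫ du/((u-2)(u-5)); decompose into partial fractions.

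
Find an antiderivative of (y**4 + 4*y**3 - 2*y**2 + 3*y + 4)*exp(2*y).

Use integration by parts with u = y**4 + 4*y**3 - 2*y**2 + 3*y + 4, dv = exp(2*y) dy, so v = exp(2*y)/2.
Apply parts 4 times (tabular method): alternate signs, differentiate u down to 0, integrate dv up.

(y**4 + 2*y**3 - 5*y**2 + 8*y)*exp(2*y)/2 + C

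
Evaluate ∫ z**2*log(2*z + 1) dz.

Use integration by parts with u = log(2*z + 1), dv = z**2 dz.
Then du = 2/(2*z + 1) dz and v = z**3/3.

z**3*log(2*z + 1)/3 - z**3/9 + z**2/12 - z/12 + log(2*z + 1)/24 + C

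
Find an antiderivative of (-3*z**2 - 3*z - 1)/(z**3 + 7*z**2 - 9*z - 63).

-37*log(z - 3)/60 + 19*log(z + 3)/24 - 127*log(z + 7)/40 + C

Factor the denominator: (z - 3)*(z + 3)*(z + 7).
Partial-fraction decomposition: -127/(40*(z + 7)) + 19/(24*(z + 3)) - 37/(60*(z - 3)).
Integrate each term: A/(z−a) contributes A·log|z−a|.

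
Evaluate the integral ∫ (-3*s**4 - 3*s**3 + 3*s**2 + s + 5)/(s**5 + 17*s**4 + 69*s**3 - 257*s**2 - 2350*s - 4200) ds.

Factor the denominator: (s - 5)*(s + 4)*(s + 5)*(s + 6)*(s + 7).
Partial-fraction decomposition: -6029/(72*(s + 7)) + 3133/(22*(s + 6)) - 285/(4*(s + 5)) + 527/(54*(s + 4)) - 433/(2376*(s - 5)).
Integrate each term: A/(s−a) contributes A·log|s−a|.

-433*log(s - 5)/2376 + 527*log(s + 4)/54 - 285*log(s + 5)/4 + 3133*log(s + 6)/22 - 6029*log(s + 7)/72 + C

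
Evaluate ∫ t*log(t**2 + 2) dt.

t**2*log(t**2 + 2)/2 - t**2/2 + log(t**2 + 2) + C

Let u = t**2 + 2, so du = (2*t) dt.
The integral becomes (1/2)·∫ log(u) du; integrate by parts with u′=log(u), dv′=du.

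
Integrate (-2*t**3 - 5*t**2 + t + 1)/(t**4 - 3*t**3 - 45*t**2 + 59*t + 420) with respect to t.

-923*log(t - 7)/360 + 29*log(t - 4)/27 + log(t + 3)/20 - 121*log(t + 5)/216 + C

Factor the denominator: (t - 7)*(t - 4)*(t + 3)*(t + 5).
Partial-fraction decomposition: -121/(216*(t + 5)) + 1/(20*(t + 3)) + 29/(27*(t - 4)) - 923/(360*(t - 7)).
Integrate each term: A/(t−a) contributes A·log|t−a|.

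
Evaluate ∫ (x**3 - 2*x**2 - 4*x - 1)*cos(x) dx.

x**3*sin(x) - 2*x**2*sin(x) + 3*x**2*cos(x) - 10*x*sin(x) - 4*x*cos(x) + 3*sin(x) - 10*cos(x) + C

Use integration by parts with u = x**3 - 2*x**2 - 4*x - 1, dv = cos(x) dx, so v = sin(x).
Apply parts 3 times (tabular method): alternate signs, differentiate u down to 0, integrate dv up.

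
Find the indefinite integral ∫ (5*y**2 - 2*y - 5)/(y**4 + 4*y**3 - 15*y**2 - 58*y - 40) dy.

67*log(y - 4)/270 - log(y + 1)/10 + 19*log(y + 2)/18 - 65*log(y + 5)/54 + C

Factor the denominator: (y - 4)*(y + 1)*(y + 2)*(y + 5).
Partial-fraction decomposition: -65/(54*(y + 5)) + 19/(18*(y + 2)) - 1/(10*(y + 1)) + 67/(270*(y - 4)).
Integrate each term: A/(y−a) contributes A·log|y−a|.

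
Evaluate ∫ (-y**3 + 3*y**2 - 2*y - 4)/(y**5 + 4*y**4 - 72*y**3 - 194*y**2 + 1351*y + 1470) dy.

Factor the denominator: (y - 6)*(y - 5)*(y + 1)*(y + 7)**2.
Partial-fraction decomposition: 179/(6084*(y + 7)) - 125/(234*(y + 7)**2) + 1/(756*(y + 1)) + 2/(27*(y - 5)) - 124/(1183*(y - 6)).
Integrate each term; A/(y−a) gives A·log|y−a|; A/(y−a)² gives −A/(y−a).

-124*log(y - 6)/1183 + 2*log(y - 5)/27 + log(y + 1)/756 + 179*log(y + 7)/6084 + 125/(234*y + 1638) + C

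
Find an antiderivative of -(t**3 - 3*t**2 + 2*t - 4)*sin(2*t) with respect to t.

Use integration by parts with u = t**3 - 3*t**2 + 2*t - 4, dv = -sin(2*t) dt, so v = cos(2*t)/2.
Apply parts 3 times (tabular method): alternate signs, differentiate u down to 0, integrate dv up.

t**3*cos(2*t)/2 - 3*t**2*sin(2*t)/4 - 3*t**2*cos(2*t)/2 + 3*t*sin(2*t)/2 + t*cos(2*t)/4 - sin(2*t)/8 - 5*cos(2*t)/4 + C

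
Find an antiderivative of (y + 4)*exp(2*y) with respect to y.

(2*y + 7)*exp(2*y)/4 + C

Use integration by parts with u = y + 4, dv = exp(2*y) dy, so v = exp(2*y)/2.
Apply parts 1 times (tabular method): alternate signs, differentiate u down to 0, integrate dv up.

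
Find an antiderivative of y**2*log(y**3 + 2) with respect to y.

Let u = y**3 + 2, so du = (3*y**2) dy.
The integral becomes (1/3)·∫ log(u) du; integrate by parts with u′=log(u), dv′=du.

y**3*log(y**3 + 2)/3 - y**3/3 + 2*log(y**3 + 2)/3 + C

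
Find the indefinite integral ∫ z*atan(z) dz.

z**2*atan(z)/2 - z/2 + atan(z)/2 + C

Use integration by parts with u = arctan(z), dv = z dz.
Then du = 1/(z**2 + 1) dz.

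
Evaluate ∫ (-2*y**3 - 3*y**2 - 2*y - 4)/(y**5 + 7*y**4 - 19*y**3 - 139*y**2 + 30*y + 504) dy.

-94*log(y - 4)/539 + 2*log(y - 2)/25 - 4943*log(y + 3)/19600 + 61*log(y + 7)/176 - 29/(140*y + 420) + C

Factor the denominator: (y - 4)*(y - 2)*(y + 3)**2*(y + 7).
Partial-fraction decomposition: 61/(176*(y + 7)) - 4943/(19600*(y + 3)) + 29/(140*(y + 3)**2) + 2/(25*(y - 2)) - 94/(539*(y - 4)).
Integrate each term; A/(y−a) gives A·log|y−a|; A/(y−a)² gives −A/(y−a).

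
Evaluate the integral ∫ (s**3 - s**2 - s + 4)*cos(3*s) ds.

s**3*sin(3*s)/3 - s**2*sin(3*s)/3 + s**2*cos(3*s)/3 - 5*s*sin(3*s)/9 - 2*s*cos(3*s)/9 + 38*sin(3*s)/27 - 5*cos(3*s)/27 + C

Use integration by parts with u = s**3 - s**2 - s + 4, dv = cos(3*s) ds, so v = sin(3*s)/3.
Apply parts 3 times (tabular method): alternate signs, differentiate u down to 0, integrate dv up.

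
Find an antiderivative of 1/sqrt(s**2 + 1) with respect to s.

Substitute s = tan(θ), so ds = sec(θ)^2 dθ and the radical becomes sqrt(s**2 + 1) = sec(θ) by the Pythagorean identity.
Integrate the resulting trig expression in θ, then back-substitute tan(θ) = s, sec(θ) = sqrt(s**2 + 1) (absorbing any constant into C).

log(s + sqrt(s**2 + 1)) + C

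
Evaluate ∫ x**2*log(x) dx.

Use integration by parts with u = log(x), dv = x**2 dx.
Then du = 1/x dx and v = x**3/3.

x**3*log(x)/3 - x**3/9 + C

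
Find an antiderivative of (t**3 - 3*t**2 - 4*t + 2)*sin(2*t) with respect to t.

-t**3*cos(2*t)/2 + 3*t**2*sin(2*t)/4 + 3*t**2*cos(2*t)/2 - 3*t*sin(2*t)/2 + 11*t*cos(2*t)/4 - 11*sin(2*t)/8 - 7*cos(2*t)/4 + C

Use integration by parts with u = t**3 - 3*t**2 - 4*t + 2, dv = sin(2*t) dt, so v = -cos(2*t)/2.
Apply parts 3 times (tabular method): alternate signs, differentiate u down to 0, integrate dv up.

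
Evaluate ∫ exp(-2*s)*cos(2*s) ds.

Let I denote the integral. Integrate by parts with u = cos(2*s), dv = exp(-2*s) ds, so v = -exp(-2*s)/2: I = -exp(-2*s)*cos(2*s)/2 − ∫ exp(-2*s)*sin(2*s) ds.
Apply parts again with u = sin(2*s), dv = exp(-2*s) ds: ∫ exp(-2*s)*sin(2*s) ds = -exp(-2*s)*sin(2*s)/2 + I. Substituting back brings back I: I = exp(-2*s)*sin(2*s)/2 - exp(-2*s)*cos(2*s)/2 − I.
Solving for I: (1 + 1)·I equals the remaining terms, so I = (1/2)·(exp(-2*s)*sin(2*s)/2 - exp(-2*s)*cos(2*s)/2).

exp(-2*s)*sin(2*s)/4 - exp(-2*s)*cos(2*s)/4 + C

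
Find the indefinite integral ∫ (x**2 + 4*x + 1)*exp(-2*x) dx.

(-2*x**2 - 10*x - 7)*exp(-2*x)/4 + C

Use integration by parts with u = x**2 + 4*x + 1, dv = exp(-2*x) dx, so v = -exp(-2*x)/2.
Apply parts 2 times (tabular method): alternate signs, differentiate u down to 0, integrate dv up.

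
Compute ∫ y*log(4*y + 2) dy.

Use integration by parts with u = log(4*y + 2), dv = y dy.
Then du = 4/(4*y + 2) dy and v = y**2/2.

y**2*log(4*y + 2)/2 - y**2/4 + y/4 - log(2*y + 1)/8 + C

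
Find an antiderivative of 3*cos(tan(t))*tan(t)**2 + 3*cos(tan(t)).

Let u = tan(t), so du = (tan(t)**2 + 1) dt.
Rewriting, the integral becomes 3·∫ cos(u) du = 3·sin(u).
Substituting back, u = tan(t).

3*sin(tan(t)) + C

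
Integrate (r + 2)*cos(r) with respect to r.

r*sin(r) + 2*sin(r) + cos(r) + C

Use integration by parts with u = r + 2, dv = cos(r) dr, so v = sin(r).
Apply parts 1 times (tabular method): alternate signs, differentiate u down to 0, integrate dv up.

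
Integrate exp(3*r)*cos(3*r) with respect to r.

exp(3*r)*sin(3*r)/6 + exp(3*r)*cos(3*r)/6 + C

Let I denote the integral. Integrate by parts with u = cos(3*r), dv = exp(3*r) dr, so v = exp(3*r)/3: I = exp(3*r)*cos(3*r)/3 + ∫ exp(3*r)*sin(3*r) dr.
Apply parts again with u = sin(3*r), dv = exp(3*r) dr: ∫ exp(3*r)*sin(3*r) dr = exp(3*r)*sin(3*r)/3 − I. Substituting back brings back I: I = exp(3*r)*sin(3*r)/3 + exp(3*r)*cos(3*r)/3 − I.
Solving for I: (1 + 1)·I equals the remaining terms, so I = (1/2)·(exp(3*r)*sin(3*r)/3 + exp(3*r)*cos(3*r)/3).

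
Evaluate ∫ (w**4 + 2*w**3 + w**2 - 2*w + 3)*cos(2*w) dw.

Use integration by parts with u = w**4 + 2*w**3 + w**2 - 2*w + 3, dv = cos(2*w) dw, so v = sin(2*w)/2.
Apply parts 4 times (tabular method): alternate signs, differentiate u down to 0, integrate dv up.

w**4*sin(2*w)/2 + w**3*sin(2*w) + w**3*cos(2*w) - w**2*sin(2*w) + 3*w**2*cos(2*w)/2 - 5*w*sin(2*w)/2 - w*cos(2*w) + 2*sin(2*w) - 5*cos(2*w)/4 + C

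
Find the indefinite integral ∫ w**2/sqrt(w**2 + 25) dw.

w*sqrt(w**2 + 25)/2 - 25*log(w + sqrt(w**2 + 25))/2 + C

Substitute w = 5·tan(θ), so dw = 5·sec(θ)^2 dθ and the radical becomes sqrt(w**2 + 25) = 5·sec(θ) by the Pythagorean identity.
Integrate the resulting trig expression in θ, then back-substitute tan(θ) = w/5, sec(θ) = sqrt(w**2 + 25)/5 (absorbing any constant into C).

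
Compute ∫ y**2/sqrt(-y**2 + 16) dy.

Substitute y = 4·sin(θ), so dy = 4·cos(θ) dθ and the radical becomes sqrt(-y**2 + 16) = 4·cos(θ) by the Pythagorean identity.
Integrate the resulting trig expression in θ, then back-substitute θ = asin(y/4), sin(θ) = y/4, cos(θ) = sqrt(-y**2 + 16)/4 (absorbing any constant into C).

-y*sqrt(-y**2 + 16)/2 + 8*asin(y/4) + C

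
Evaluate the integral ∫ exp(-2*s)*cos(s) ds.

exp(-2*s)*sin(s)/5 - 2*exp(-2*s)*cos(s)/5 + C

Let I denote the integral. Integrate by parts with u = cos(s), dv = exp(-2*s) ds, so v = -exp(-2*s)/2: I = -exp(-2*s)*cos(s)/2 − (1/2)·∫ exp(-2*s)*sin(s) ds.
Apply parts again with u = sin(s), dv = exp(-2*s) ds: ∫ exp(-2*s)*sin(s) ds = -exp(-2*s)*sin(s)/2 + (1/2)·I. Substituting back brings back I: I = exp(-2*s)*sin(s)/4 - exp(-2*s)*cos(s)/2 − (1/4)·I.
Solving for I: (1 + 1/4)·I equals the remaining terms, so I = (4/5)·(exp(-2*s)*sin(s)/4 - exp(-2*s)*cos(s)/2).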